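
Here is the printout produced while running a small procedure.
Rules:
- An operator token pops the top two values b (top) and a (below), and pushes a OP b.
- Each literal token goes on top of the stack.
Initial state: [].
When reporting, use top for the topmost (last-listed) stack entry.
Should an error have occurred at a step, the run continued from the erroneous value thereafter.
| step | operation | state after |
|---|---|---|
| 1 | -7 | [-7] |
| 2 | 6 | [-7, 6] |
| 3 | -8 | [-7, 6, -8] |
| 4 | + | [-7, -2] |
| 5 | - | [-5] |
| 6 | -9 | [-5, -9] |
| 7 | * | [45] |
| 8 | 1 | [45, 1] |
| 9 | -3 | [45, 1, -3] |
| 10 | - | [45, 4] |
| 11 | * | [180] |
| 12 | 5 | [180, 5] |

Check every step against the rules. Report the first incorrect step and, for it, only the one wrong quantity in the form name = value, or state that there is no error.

no error

Recomputing the run from the initial state:
step 1: [-7]
step 2: [-7, 6]
step 3: [-7, 6, -8]
step 4: [-7, -2]
step 5: [-5]
step 6: [-5, -9]
step 7: [45]
step 8: [45, 1]
step 9: [45, 1, -3]
step 10: [45, 4]
step 11: [180]
step 12: [180, 5]
This matches the printout at every step.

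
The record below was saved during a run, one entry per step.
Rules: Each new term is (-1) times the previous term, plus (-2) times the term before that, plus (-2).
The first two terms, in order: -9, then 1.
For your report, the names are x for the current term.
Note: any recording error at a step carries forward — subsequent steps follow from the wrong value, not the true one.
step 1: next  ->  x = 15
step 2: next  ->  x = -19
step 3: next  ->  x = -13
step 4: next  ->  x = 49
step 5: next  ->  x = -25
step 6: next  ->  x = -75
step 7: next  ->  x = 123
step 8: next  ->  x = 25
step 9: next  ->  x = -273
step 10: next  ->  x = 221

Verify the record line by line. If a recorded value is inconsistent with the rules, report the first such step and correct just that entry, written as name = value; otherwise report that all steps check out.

no error

Recomputing the run from the initial state:
step 1: x = 15
step 2: x = -19
step 3: x = -13
step 4: x = 49
step 5: x = -25
step 6: x = -75
step 7: x = 123
step 8: x = 25
step 9: x = -273
step 10: x = 221
This matches the record at every step.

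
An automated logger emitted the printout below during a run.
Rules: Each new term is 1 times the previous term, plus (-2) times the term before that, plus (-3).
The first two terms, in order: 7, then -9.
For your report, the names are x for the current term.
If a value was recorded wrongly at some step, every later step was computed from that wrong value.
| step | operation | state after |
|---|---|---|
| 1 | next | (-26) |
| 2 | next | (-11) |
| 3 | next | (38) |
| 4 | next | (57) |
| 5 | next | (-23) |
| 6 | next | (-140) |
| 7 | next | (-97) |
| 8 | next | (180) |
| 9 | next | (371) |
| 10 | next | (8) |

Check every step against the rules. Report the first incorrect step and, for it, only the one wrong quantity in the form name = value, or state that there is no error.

step 5, x = -22

step 1: x = 1*(-9) + (-2)*(7) + (-3) = -26 -> checks out
step 2: x = 1*(-26) + (-2)*(-9) + (-3) = -11 -> matches
step 3: x = 1*(-11) + (-2)*(-26) + (-3) = 38 -> in agreement
step 4: x = 1*(38) + (-2)*(-11) + (-3) = 57 -> verified
step 5: x = 1*(57) + (-2)*(38) + (-3) = -22 -> a discrepancy with the printout
Conclusion: step 5 carries the first error; the entry should be x = -22.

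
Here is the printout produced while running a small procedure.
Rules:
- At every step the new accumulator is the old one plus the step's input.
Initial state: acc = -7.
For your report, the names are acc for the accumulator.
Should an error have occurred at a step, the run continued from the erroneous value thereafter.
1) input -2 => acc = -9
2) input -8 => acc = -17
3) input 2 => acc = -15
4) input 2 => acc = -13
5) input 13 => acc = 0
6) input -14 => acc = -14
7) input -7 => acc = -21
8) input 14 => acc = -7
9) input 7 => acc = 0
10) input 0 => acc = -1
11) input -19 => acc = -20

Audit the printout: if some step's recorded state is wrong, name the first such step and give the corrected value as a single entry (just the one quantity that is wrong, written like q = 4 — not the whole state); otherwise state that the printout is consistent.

step 1: acc = -7 + -2 = -9 -> verified
step 2: acc = -9 + -8 = -17 -> verified
step 3: acc = -17 + 2 = -15 -> no discrepancy
step 4: acc = -15 + 2 = -13 -> consistent with the printout
step 5: acc = -13 + 13 = 0 -> same as recorded
step 6: acc = 0 + -14 = -14 -> same as recorded
step 7: acc = -14 + -7 = -21 -> exactly as logged
step 8: acc = -21 + 14 = -7 -> same as recorded
step 9: acc = -7 + 7 = 0 -> agrees with the printout
step 10: acc = 0 + 0 = 0 -> the recorded entry deviates here
So the first discrepancy is step 10, where the right value is acc = 0.

step 10, acc = 0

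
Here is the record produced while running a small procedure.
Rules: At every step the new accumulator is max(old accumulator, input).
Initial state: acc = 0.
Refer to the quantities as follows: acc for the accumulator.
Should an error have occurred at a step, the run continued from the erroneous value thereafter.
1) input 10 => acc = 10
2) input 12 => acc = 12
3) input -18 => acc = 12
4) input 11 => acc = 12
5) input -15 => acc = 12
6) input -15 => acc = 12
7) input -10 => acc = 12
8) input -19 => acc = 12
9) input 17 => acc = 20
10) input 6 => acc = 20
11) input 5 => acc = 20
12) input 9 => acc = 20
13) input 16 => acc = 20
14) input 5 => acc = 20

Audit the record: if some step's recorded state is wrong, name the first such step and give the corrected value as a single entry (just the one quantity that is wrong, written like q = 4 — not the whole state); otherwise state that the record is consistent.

step 9, acc = 17

Recomputing the run from the initial state:
step 1: acc = 10
step 2: acc = 12
step 3: acc = 12
step 4: acc = 12
step 5: acc = 12
step 6: acc = 12
step 7: acc = 12
step 8: acc = 12
step 9: acc = 17
step 10: acc = 17
step 11: acc = 17
step 12: acc = 17
step 13: acc = 17
step 14: acc = 17
The first disagreement with the record is at step 9, where the value should be acc = 17.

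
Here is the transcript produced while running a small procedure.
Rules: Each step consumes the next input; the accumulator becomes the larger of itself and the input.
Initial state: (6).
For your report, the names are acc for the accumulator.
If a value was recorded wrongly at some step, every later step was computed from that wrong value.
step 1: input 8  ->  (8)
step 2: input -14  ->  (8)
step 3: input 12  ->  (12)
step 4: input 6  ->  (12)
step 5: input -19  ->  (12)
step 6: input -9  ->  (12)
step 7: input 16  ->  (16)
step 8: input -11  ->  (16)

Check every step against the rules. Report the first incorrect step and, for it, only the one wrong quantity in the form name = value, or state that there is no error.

step 1: acc = max(6, 8) = 8 -> checks out
step 2: acc = max(8, -14) = 8 -> verified
step 3: acc = max(8, 12) = 12 -> consistent with the transcript
step 4: acc = max(12, 6) = 12 -> matches
step 5: acc = max(12, -19) = 12 -> no discrepancy
step 6: acc = max(12, -9) = 12 -> verified
step 7: acc = max(12, 16) = 16 -> verified
step 8: acc = max(16, -11) = 16 -> verified
The recomputation confirms every line.

no error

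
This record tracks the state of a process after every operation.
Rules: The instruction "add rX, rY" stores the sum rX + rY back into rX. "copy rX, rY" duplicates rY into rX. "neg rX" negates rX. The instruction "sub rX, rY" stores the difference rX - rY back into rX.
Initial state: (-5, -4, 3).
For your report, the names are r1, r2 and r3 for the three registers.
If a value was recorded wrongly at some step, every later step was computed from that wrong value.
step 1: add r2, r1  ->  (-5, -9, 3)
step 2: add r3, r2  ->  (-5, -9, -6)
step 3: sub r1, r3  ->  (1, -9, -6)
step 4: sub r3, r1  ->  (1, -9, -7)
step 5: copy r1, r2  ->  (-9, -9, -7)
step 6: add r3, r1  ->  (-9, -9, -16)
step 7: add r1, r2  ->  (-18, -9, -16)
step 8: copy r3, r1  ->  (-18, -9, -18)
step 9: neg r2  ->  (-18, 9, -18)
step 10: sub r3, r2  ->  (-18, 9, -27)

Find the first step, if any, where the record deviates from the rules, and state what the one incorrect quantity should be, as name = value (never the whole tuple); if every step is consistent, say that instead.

no error

step 1: r2 = -4 + -5 = -9 -> no discrepancy
step 2: r3 = 3 + -9 = -6 -> confirmed correct
step 3: r1 = -5 - -6 = 1 -> verified
step 4: r3 = -6 - 1 = -7 -> no discrepancy
step 5: r1 = -9 -> matches
step 6: r3 = -7 + -9 = -16 -> same as recorded
step 7: r1 = -9 + -9 = -18 -> same as recorded
step 8: r3 = -18 -> same as recorded
step 9: r2 = -(-9) = 9 -> consistent with the record
step 10: r3 = -18 - 9 = -27 -> checks out
Every step is consistent.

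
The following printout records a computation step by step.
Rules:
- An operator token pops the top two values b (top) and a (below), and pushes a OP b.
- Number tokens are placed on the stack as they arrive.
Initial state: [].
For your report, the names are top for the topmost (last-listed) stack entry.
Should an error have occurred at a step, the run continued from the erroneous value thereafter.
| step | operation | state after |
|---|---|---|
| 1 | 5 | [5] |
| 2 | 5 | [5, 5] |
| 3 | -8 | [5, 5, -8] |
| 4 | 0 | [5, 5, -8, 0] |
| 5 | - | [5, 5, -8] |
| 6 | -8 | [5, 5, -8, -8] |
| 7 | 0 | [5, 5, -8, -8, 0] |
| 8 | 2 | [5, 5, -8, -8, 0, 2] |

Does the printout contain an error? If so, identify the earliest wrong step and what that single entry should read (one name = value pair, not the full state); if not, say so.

no error

Recomputing the run from the initial state:
step 1: [5]
step 2: [5, 5]
step 3: [5, 5, -8]
step 4: [5, 5, -8, 0]
step 5: [5, 5, -8]
step 6: [5, 5, -8, -8]
step 7: [5, 5, -8, -8, 0]
step 8: [5, 5, -8, -8, 0, 2]
This matches the printout at every step.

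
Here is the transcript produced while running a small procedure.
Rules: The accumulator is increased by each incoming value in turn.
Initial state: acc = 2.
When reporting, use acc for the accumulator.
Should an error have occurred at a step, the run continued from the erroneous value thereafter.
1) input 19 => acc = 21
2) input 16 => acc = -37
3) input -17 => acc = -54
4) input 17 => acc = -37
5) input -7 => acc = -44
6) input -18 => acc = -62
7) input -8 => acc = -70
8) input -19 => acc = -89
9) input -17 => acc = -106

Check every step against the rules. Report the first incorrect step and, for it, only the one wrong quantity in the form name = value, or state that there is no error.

step 2, acc = 37

Recomputing the run from the initial state:
step 1: acc = 21
step 2: acc = 37
step 3: acc = 20
step 4: acc = 37
step 5: acc = 30
step 6: acc = 12
step 7: acc = 4
step 8: acc = -15
step 9: acc = -32
The first disagreement with the transcript is at step 2, where the value should be acc = 37.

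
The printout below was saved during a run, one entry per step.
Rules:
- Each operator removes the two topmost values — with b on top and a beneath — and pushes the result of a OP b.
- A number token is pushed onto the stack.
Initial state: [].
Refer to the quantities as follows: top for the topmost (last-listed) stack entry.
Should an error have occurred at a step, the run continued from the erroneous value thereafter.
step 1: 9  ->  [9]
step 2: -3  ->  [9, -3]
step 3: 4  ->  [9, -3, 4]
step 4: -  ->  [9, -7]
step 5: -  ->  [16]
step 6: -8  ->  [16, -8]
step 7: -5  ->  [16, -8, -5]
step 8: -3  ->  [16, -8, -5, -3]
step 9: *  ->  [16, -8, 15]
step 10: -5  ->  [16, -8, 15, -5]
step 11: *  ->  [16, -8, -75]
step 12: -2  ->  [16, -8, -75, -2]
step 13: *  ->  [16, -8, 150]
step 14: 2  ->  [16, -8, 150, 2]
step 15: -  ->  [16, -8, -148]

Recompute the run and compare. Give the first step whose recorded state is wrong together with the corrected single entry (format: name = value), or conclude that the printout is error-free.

step 15, top = 148

1. push 9: top = 9 (verified)
2. push -3: top = -3 (no discrepancy)
3. push 4: top = 4 (consistent with the printout)
4. -3 - 4 = -7 (exactly as logged)
5. 9 - -7 = 16 (no discrepancy)
6. push -8: top = -8 (checks out)
7. push -5: top = -5 (consistent with the printout)
8. push -3: top = -3 (checks out)
9. -5 * -3 = 15 (verified)
10. push -5: top = -5 (no discrepancy)
11. 15 * -5 = -75 (verified)
12. push -2: top = -2 (confirmed correct)
13. -75 * -2 = 150 (checks out)
14. push 2: top = 2 (exactly as logged)
15. 150 - 2 = 148 (the recorded entry deviates here)
The earliest wrong entry is at step 15: it should read top = 148.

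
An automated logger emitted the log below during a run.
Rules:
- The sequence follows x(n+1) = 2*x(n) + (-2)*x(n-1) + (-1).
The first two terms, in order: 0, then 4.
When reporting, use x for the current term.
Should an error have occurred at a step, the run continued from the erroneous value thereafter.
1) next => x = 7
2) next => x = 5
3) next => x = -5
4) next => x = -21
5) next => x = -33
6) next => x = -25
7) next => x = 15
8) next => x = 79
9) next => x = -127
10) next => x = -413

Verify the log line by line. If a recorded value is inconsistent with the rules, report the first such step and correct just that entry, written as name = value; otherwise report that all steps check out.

step 9, x = 127

Step 1: x = 2*(4) + (-2)*(0) + (-1) = 7 — confirmed correct.
Step 2: x = 2*(7) + (-2)*(4) + (-1) = 5 — exactly as logged.
Step 3: x = 2*(5) + (-2)*(7) + (-1) = -5 — consistent with the log.
Step 4: x = 2*(-5) + (-2)*(5) + (-1) = -21 — verified.
Step 5: x = 2*(-21) + (-2)*(-5) + (-1) = -33 — consistent with the log.
Step 6: x = 2*(-33) + (-2)*(-21) + (-1) = -25 — consistent with the log.
Step 7: x = 2*(-25) + (-2)*(-33) + (-1) = 15 — matches.
Step 8: x = 2*(15) + (-2)*(-25) + (-1) = 79 — no discrepancy.
Step 9: x = 2*(79) + (-2)*(15) + (-1) = 127 — this is not what the log shows.
Step 9 is the first one off; corrected, x = 127.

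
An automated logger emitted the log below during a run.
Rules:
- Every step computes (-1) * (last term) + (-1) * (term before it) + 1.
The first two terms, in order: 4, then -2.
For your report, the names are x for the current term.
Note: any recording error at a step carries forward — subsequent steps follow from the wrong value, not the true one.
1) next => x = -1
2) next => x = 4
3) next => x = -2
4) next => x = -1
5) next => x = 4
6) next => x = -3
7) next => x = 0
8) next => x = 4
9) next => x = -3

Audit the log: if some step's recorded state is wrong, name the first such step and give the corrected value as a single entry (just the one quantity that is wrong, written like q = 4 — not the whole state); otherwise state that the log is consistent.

step 1: x = -1*(-2) + (-1)*(4) + (1) = -1 -> in agreement
step 2: x = -1*(-1) + (-1)*(-2) + (1) = 4 -> consistent with the log
step 3: x = -1*(4) + (-1)*(-1) + (1) = -2 -> exactly as logged
step 4: x = -1*(-2) + (-1)*(4) + (1) = -1 -> confirmed correct
step 5: x = -1*(-1) + (-1)*(-2) + (1) = 4 -> consistent with the log
step 6: x = -1*(4) + (-1)*(-1) + (1) = -2 -> the log disagrees here
So the first discrepancy is step 6, where the right value is x = -2.

step 6, x = -2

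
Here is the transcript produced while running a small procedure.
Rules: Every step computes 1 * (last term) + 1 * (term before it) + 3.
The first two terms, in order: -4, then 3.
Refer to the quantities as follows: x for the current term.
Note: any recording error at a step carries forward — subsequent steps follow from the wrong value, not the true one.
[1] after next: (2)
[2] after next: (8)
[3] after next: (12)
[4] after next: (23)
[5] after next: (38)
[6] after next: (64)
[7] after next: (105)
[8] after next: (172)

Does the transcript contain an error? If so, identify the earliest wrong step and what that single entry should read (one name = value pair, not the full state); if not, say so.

step 3, x = 13

Step 1: x = 1*(3) + (1)*(-4) + (3) = 2 — confirmed correct.
Step 2: x = 1*(2) + (1)*(3) + (3) = 8 — exactly as logged.
Step 3: x = 1*(8) + (1)*(2) + (3) = 13 — the transcript has a different value.
Conclusion: step 3 carries the first error; the entry should be x = 13.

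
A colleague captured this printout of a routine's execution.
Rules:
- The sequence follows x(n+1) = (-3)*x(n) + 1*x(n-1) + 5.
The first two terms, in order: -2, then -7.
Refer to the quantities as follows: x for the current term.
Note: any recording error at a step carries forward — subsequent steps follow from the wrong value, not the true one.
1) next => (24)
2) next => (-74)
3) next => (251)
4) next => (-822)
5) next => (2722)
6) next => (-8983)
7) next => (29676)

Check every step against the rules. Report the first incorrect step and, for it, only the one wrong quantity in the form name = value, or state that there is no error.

no error

Recomputing the run from the initial state:
step 1: x = 24
step 2: x = -74
step 3: x = 251
step 4: x = -822
step 5: x = 2722
step 6: x = -8983
step 7: x = 29676
This matches the printout at every step.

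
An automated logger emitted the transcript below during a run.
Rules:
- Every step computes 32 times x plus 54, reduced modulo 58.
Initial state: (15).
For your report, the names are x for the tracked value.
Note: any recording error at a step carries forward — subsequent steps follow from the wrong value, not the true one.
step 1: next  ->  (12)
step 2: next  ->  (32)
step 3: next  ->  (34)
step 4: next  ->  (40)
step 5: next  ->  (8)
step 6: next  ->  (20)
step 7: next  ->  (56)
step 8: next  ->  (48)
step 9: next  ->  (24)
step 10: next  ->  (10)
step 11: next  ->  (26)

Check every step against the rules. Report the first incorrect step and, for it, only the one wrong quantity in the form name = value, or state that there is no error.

step 5, x = 0

Recomputing the run from the initial state:
step 1: x = 12
step 2: x = 32
step 3: x = 34
step 4: x = 40
step 5: x = 0
step 6: x = 54
step 7: x = 42
step 8: x = 6
step 9: x = 14
step 10: x = 38
step 11: x = 52
The first disagreement with the transcript is at step 5, where the value should be x = 0.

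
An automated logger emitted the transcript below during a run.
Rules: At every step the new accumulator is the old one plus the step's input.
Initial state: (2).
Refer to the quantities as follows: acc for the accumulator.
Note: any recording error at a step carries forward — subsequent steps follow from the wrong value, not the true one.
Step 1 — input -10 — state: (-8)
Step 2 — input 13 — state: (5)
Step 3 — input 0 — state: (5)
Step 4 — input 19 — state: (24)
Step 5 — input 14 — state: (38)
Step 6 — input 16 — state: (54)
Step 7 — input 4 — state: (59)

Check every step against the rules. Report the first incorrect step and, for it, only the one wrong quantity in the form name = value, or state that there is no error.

1. acc = 2 + -10 = -8 (in agreement)
2. acc = -8 + 13 = 5 (in agreement)
3. acc = 5 + 0 = 5 (matches)
4. acc = 5 + 19 = 24 (agrees with the transcript)
5. acc = 24 + 14 = 38 (agrees with the transcript)
6. acc = 38 + 16 = 54 (exactly as logged)
7. acc = 54 + 4 = 58 (a discrepancy with the transcript)
So the first discrepancy is step 7, where the right value is acc = 58.

step 7, acc = 58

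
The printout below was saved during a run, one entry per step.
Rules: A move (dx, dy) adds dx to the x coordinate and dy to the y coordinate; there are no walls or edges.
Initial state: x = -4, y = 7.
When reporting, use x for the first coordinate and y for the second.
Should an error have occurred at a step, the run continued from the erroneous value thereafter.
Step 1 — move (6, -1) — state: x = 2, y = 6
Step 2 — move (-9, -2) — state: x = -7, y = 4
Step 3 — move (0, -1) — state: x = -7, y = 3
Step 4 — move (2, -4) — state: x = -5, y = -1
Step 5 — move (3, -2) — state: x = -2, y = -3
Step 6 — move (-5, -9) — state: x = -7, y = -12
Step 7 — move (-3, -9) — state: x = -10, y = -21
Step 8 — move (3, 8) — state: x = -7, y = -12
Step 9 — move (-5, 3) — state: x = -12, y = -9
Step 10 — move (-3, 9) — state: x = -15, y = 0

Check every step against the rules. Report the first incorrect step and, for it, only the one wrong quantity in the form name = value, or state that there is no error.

step 8, y = -13

Recomputing the run from the initial state:
step 1: x = 2, y = 6
step 2: x = -7, y = 4
step 3: x = -7, y = 3
step 4: x = -5, y = -1
step 5: x = -2, y = -3
step 6: x = -7, y = -12
step 7: x = -10, y = -21
step 8: x = -7, y = -13
step 9: x = -12, y = -10
step 10: x = -15, y = -1
The first disagreement with the printout is at step 8, where the value should be y = -13.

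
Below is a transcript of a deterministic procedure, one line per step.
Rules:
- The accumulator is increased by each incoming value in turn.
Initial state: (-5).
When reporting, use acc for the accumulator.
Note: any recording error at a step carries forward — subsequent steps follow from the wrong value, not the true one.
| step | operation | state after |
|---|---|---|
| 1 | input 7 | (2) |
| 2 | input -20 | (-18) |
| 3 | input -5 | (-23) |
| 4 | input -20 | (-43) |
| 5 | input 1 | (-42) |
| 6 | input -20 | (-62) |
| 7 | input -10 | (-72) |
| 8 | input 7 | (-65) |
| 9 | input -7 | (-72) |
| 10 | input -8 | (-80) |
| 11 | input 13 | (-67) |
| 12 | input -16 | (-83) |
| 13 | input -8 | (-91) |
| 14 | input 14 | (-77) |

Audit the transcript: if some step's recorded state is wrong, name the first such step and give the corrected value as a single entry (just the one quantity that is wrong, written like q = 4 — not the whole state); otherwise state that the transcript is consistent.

1. acc = -5 + 7 = 2 (confirmed correct)
2. acc = 2 + -20 = -18 (confirmed correct)
3. acc = -18 + -5 = -23 (matches)
4. acc = -23 + -20 = -43 (checks out)
5. acc = -43 + 1 = -42 (consistent with the transcript)
6. acc = -42 + -20 = -62 (confirmed correct)
7. acc = -62 + -10 = -72 (agrees with the transcript)
8. acc = -72 + 7 = -65 (exactly as logged)
9. acc = -65 + -7 = -72 (checks out)
10. acc = -72 + -8 = -80 (same as recorded)
11. acc = -80 + 13 = -67 (confirmed correct)
12. acc = -67 + -16 = -83 (exactly as logged)
13. acc = -83 + -8 = -91 (in agreement)
14. acc = -91 + 14 = -77 (exactly as logged)
Nothing is out of place; the run is error-free.

no error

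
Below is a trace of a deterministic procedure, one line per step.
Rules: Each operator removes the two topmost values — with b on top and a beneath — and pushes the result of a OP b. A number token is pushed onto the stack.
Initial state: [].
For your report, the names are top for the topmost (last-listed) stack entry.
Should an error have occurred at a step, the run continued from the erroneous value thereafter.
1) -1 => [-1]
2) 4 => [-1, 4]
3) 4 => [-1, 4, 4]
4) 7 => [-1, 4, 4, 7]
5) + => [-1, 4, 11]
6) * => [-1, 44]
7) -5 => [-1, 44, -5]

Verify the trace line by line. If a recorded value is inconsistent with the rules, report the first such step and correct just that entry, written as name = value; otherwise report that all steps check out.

1. push -1: top = -1 (same as recorded)
2. push 4: top = 4 (consistent with the trace)
3. push 4: top = 4 (exactly as logged)
4. push 7: top = 7 (consistent with the trace)
5. 4 + 7 = 11 (exactly as logged)
6. 4 * 11 = 44 (agrees with the trace)
7. push -5: top = -5 (checks out)
The recomputation confirms every line.

no error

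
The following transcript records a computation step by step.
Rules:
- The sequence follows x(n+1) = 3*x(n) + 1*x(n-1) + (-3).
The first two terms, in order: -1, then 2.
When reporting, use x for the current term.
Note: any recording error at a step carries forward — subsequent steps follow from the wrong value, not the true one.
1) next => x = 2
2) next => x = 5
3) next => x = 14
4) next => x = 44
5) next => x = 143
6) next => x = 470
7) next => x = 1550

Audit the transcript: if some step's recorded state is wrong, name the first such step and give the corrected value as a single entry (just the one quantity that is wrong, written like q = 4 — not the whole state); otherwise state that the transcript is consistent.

no error

1. x = 3*(2) + (1)*(-1) + (-3) = 2 (checks out)
2. x = 3*(2) + (1)*(2) + (-3) = 5 (verified)
3. x = 3*(5) + (1)*(2) + (-3) = 14 (same as recorded)
4. x = 3*(14) + (1)*(5) + (-3) = 44 (consistent with the transcript)
5. x = 3*(44) + (1)*(14) + (-3) = 143 (checks out)
6. x = 3*(143) + (1)*(44) + (-3) = 470 (checks out)
7. x = 3*(470) + (1)*(143) + (-3) = 1550 (same as recorded)
Every step is consistent.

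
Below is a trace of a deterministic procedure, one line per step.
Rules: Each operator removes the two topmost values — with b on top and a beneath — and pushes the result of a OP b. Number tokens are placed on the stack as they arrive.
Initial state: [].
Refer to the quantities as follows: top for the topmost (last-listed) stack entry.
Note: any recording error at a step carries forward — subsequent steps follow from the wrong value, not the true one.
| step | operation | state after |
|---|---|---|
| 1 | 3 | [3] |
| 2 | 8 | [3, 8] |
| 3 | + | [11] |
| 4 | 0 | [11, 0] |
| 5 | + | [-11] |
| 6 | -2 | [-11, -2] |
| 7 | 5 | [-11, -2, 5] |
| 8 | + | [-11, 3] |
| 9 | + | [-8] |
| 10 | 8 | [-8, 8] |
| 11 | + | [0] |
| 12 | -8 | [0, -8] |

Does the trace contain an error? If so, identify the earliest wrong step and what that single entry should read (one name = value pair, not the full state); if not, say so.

Recomputing the run from the initial state:
step 1: [3]
step 2: [3, 8]
step 3: [11]
step 4: [11, 0]
step 5: [11]
step 6: [11, -2]
step 7: [11, -2, 5]
step 8: [11, 3]
step 9: [14]
step 10: [14, 8]
step 11: [22]
step 12: [22, -8]
The first disagreement with the trace is at step 5, where the value should be top = 11.

step 5, top = 11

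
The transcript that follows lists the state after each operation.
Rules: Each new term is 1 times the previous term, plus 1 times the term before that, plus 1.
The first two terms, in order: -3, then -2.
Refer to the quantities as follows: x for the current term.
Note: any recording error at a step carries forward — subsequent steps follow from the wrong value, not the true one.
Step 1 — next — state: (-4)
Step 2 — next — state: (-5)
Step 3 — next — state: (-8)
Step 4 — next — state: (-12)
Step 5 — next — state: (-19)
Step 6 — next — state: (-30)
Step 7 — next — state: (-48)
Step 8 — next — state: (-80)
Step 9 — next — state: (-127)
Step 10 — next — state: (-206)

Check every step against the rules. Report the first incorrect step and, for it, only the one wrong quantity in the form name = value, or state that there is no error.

Recomputing the run from the initial state:
step 1: x = -4
step 2: x = -5
step 3: x = -8
step 4: x = -12
step 5: x = -19
step 6: x = -30
step 7: x = -48
step 8: x = -77
step 9: x = -124
step 10: x = -200
The first disagreement with the transcript is at step 8, where the value should be x = -77.

step 8, x = -77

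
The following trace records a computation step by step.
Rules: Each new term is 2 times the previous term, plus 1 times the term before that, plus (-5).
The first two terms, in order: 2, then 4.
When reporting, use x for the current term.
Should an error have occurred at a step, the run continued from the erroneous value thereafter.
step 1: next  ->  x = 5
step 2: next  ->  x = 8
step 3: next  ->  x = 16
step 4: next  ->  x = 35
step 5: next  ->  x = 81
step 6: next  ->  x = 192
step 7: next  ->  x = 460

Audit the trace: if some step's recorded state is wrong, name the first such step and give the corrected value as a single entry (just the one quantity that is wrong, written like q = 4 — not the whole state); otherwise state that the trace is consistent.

Step 1: x = 2*(4) + (1)*(2) + (-5) = 5 — no discrepancy.
Step 2: x = 2*(5) + (1)*(4) + (-5) = 9 — not what was recorded.
The audit stops at step 2: the recorded entry is wrong and should be x = 9.

step 2, x = 9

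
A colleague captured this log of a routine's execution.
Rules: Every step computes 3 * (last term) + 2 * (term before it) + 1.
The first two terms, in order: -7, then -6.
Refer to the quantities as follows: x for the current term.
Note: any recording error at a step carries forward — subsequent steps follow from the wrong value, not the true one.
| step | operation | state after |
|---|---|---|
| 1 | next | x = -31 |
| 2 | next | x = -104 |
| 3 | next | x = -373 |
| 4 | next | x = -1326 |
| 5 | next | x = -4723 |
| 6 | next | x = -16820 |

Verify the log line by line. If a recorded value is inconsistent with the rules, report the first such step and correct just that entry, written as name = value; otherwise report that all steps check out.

no error

Step 1: x = 3*(-6) + (2)*(-7) + (1) = -31 — exactly as logged.
Step 2: x = 3*(-31) + (2)*(-6) + (1) = -104 — same as recorded.
Step 3: x = 3*(-104) + (2)*(-31) + (1) = -373 — same as recorded.
Step 4: x = 3*(-373) + (2)*(-104) + (1) = -1326 — in agreement.
Step 5: x = 3*(-1326) + (2)*(-373) + (1) = -4723 — checks out.
Step 6: x = 3*(-4723) + (2)*(-1326) + (1) = -16820 — checks out.
The recomputation confirms every line.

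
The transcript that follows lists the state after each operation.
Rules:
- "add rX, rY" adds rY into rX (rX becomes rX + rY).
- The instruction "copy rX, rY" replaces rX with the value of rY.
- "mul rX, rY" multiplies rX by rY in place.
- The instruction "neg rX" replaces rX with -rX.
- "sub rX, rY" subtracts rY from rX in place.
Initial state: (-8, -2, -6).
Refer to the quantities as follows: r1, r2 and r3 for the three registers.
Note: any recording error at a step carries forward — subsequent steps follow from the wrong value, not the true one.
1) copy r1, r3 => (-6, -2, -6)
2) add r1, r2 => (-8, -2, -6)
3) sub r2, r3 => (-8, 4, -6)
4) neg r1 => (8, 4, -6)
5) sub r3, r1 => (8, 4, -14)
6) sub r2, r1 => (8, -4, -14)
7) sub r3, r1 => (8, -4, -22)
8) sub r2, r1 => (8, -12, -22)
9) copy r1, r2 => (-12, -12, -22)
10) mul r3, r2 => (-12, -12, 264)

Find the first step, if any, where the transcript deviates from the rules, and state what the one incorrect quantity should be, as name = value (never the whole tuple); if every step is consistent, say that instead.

no error

step 1: r1 = -6 -> in agreement
step 2: r1 = -6 + -2 = -8 -> verified
step 3: r2 = -2 - -6 = 4 -> matches
step 4: r1 = -(-8) = 8 -> in agreement
step 5: r3 = -6 - 8 = -14 -> verified
step 6: r2 = 4 - 8 = -4 -> matches
step 7: r3 = -14 - 8 = -22 -> in agreement
step 8: r2 = -4 - 8 = -12 -> verified
step 9: r1 = -12 -> in agreement
step 10: r3 = -22 * -12 = 264 -> same as recorded
The whole run recomputes cleanly — no discrepancies.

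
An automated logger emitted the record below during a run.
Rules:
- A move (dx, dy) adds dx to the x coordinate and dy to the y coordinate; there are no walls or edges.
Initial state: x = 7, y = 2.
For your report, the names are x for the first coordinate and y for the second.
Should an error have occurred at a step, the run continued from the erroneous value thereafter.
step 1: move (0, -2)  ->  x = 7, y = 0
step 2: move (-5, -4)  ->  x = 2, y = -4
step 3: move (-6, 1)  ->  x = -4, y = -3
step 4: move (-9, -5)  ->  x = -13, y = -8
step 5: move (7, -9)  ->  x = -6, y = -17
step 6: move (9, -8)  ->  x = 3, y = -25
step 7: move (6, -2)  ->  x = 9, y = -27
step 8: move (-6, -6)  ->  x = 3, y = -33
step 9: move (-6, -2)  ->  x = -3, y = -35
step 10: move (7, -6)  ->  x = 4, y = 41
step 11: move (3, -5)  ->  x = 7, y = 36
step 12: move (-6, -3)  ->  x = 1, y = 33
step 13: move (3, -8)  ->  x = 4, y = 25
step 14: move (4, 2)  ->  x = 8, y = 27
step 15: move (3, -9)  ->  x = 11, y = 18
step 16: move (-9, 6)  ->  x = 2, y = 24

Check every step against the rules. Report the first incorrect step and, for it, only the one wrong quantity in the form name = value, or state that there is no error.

Step 1: x = 7 + (0) = 7, y = 2 + (-2) = 0 — confirmed correct.
Step 2: x = 7 + (-5) = 2, y = 0 + (-4) = -4 — consistent with the record.
Step 3: x = 2 + (-6) = -4, y = -4 + (1) = -3 — same as recorded.
Step 4: x = -4 + (-9) = -13, y = -3 + (-5) = -8 — matches.
Step 5: x = -13 + (7) = -6, y = -8 + (-9) = -17 — matches.
Step 6: x = -6 + (9) = 3, y = -17 + (-8) = -25 — exactly as logged.
Step 7: x = 3 + (6) = 9, y = -25 + (-2) = -27 — same as recorded.
Step 8: x = 9 + (-6) = 3, y = -27 + (-6) = -33 — checks out.
Step 9: x = 3 + (-6) = -3, y = -33 + (-2) = -35 — consistent with the record.
Step 10: x = -3 + (7) = 4, y = -35 + (-6) = -41 — first mismatch against the record.
That makes step 10 the first incorrect line — y = -41 is what it should show.

step 10, y = -41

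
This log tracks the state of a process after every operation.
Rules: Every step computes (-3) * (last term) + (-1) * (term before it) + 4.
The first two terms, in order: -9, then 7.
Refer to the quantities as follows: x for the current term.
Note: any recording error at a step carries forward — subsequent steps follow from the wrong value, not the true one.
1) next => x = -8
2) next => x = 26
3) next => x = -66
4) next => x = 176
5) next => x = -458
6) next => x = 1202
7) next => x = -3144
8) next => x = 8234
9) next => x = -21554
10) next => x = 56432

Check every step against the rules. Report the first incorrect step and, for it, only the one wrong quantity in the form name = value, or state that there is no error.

step 2, x = 21

Recomputing the run from the initial state:
step 1: x = -8
step 2: x = 21
step 3: x = -51
step 4: x = 136
step 5: x = -353
step 6: x = 927
step 7: x = -2424
step 8: x = 6349
step 9: x = -16619
step 10: x = 43512
The first disagreement with the log is at step 2, where the value should be x = 21.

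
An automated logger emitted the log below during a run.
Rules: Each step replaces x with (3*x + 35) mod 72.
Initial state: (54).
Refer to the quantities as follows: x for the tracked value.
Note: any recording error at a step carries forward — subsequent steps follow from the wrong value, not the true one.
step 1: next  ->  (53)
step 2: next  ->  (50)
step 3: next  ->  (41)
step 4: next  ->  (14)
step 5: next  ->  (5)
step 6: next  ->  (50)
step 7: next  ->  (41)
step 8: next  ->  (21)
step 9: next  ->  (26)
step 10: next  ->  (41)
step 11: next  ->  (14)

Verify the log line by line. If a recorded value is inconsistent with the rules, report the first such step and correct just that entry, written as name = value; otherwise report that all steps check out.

Recomputing the run from the initial state:
step 1: x = 53
step 2: x = 50
step 3: x = 41
step 4: x = 14
step 5: x = 5
step 6: x = 50
step 7: x = 41
step 8: x = 14
step 9: x = 5
step 10: x = 50
step 11: x = 41
The first disagreement with the log is at step 8, where the value should be x = 14.

step 8, x = 14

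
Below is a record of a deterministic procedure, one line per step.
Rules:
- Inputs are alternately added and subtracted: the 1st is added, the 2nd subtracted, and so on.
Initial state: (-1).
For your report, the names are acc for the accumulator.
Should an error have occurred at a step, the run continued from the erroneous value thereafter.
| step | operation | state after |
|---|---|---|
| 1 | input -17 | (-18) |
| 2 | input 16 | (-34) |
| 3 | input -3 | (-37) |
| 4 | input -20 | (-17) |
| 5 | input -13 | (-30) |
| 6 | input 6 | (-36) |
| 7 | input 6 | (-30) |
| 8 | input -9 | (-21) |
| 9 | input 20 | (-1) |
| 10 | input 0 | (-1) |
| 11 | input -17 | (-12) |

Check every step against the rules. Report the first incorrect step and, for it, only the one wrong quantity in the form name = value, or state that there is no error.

Recomputing the run from the initial state:
step 1: acc = -18
step 2: acc = -34
step 3: acc = -37
step 4: acc = -17
step 5: acc = -30
step 6: acc = -36
step 7: acc = -30
step 8: acc = -21
step 9: acc = -1
step 10: acc = -1
step 11: acc = -18
The first disagreement with the record is at step 11, where the value should be acc = -18.

step 11, acc = -18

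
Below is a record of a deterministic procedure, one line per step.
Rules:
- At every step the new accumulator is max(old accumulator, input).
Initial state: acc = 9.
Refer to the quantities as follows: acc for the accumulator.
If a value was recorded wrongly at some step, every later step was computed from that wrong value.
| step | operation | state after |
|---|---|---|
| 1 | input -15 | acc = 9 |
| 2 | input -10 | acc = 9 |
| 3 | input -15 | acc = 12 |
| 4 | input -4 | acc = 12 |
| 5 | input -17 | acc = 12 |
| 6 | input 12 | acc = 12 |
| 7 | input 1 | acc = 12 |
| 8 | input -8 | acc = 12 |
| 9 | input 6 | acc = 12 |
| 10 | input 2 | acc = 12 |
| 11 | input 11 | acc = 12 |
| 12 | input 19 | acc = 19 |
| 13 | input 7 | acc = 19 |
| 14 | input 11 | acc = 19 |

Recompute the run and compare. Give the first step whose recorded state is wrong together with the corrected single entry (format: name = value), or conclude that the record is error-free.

step 3, acc = 9

Step 1: acc = max(9, -15) = 9 — no discrepancy.
Step 2: acc = max(9, -10) = 9 — checks out.
Step 3: acc = max(9, -15) = 9 — the record disagrees here.
So the first discrepancy is step 3, where the right value is acc = 9.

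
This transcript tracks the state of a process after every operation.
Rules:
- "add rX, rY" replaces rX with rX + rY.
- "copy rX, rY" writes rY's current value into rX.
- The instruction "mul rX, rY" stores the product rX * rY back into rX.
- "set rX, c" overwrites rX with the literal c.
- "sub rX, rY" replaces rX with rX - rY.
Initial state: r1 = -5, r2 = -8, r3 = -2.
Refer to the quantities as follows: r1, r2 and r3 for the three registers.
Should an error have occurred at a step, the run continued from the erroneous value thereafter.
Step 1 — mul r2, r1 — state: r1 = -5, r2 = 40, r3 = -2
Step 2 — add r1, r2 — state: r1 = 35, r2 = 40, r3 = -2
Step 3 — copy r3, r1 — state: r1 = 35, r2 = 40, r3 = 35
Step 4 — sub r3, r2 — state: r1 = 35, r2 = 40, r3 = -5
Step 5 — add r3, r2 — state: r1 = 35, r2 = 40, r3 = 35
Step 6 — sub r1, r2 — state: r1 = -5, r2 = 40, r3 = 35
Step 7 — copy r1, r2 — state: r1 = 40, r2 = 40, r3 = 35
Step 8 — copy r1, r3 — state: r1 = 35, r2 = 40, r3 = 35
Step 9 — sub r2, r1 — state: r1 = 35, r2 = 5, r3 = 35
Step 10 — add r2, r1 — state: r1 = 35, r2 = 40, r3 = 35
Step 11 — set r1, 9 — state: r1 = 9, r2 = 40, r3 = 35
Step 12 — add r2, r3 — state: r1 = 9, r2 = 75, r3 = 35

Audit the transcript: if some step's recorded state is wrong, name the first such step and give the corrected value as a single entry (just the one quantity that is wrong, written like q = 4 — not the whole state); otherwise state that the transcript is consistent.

1. r2 = -8 * -5 = 40 (agrees with the transcript)
2. r1 = -5 + 40 = 35 (verified)
3. r3 = 35 (in agreement)
4. r3 = 35 - 40 = -5 (in agreement)
5. r3 = -5 + 40 = 35 (exactly as logged)
6. r1 = 35 - 40 = -5 (confirmed correct)
7. r1 = 40 (verified)
8. r1 = 35 (in agreement)
9. r2 = 40 - 35 = 5 (in agreement)
10. r2 = 5 + 35 = 40 (no discrepancy)
11. r1 = 9 (verified)
12. r2 = 40 + 35 = 75 (consistent with the transcript)
The whole run recomputes cleanly — no discrepancies.

no error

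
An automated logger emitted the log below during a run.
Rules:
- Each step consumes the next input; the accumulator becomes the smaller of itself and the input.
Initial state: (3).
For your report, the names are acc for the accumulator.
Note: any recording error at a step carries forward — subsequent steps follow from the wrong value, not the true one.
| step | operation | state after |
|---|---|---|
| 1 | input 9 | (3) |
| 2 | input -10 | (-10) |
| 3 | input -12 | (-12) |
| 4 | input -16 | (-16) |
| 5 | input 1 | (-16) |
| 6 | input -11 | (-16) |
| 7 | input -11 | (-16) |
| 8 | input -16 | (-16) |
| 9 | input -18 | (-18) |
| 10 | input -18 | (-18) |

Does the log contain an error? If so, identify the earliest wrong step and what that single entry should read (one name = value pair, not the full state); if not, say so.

1. acc = min(3, 9) = 3 (no discrepancy)
2. acc = min(3, -10) = -10 (agrees with the log)
3. acc = min(-10, -12) = -12 (checks out)
4. acc = min(-12, -16) = -16 (consistent with the log)
5. acc = min(-16, 1) = -16 (checks out)
6. acc = min(-16, -11) = -16 (exactly as logged)
7. acc = min(-16, -11) = -16 (exactly as logged)
8. acc = min(-16, -16) = -16 (consistent with the log)
9. acc = min(-16, -18) = -18 (exactly as logged)
10. acc = min(-18, -18) = -18 (verified)
No step deviates from the rules.

no error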